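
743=743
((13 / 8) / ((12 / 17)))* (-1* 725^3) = -877273600.26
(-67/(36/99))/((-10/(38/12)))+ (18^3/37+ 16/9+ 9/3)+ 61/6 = 6151493/26640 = 230.91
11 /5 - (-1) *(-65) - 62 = -124.80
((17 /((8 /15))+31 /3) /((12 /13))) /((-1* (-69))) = 13169 /19872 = 0.66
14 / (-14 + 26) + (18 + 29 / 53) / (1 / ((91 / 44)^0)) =6269 / 318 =19.71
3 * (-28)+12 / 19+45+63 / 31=-21402 / 589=-36.34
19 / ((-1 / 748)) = -14212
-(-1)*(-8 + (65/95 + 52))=849/19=44.68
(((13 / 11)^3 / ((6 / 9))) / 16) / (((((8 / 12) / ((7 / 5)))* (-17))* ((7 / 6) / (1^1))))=-59319 / 3620320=-0.02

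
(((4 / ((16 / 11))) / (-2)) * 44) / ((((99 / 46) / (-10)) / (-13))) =-32890 / 9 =-3654.44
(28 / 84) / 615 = 1 / 1845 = 0.00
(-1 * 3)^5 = -243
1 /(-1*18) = -0.06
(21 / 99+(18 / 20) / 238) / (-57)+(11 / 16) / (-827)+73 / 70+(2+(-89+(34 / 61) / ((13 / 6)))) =-201297377887345 / 2348737254864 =-85.70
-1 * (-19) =19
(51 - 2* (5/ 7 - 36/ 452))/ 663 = 0.08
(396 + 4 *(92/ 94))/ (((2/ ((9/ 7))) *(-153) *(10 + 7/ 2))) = -18796/ 151011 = -0.12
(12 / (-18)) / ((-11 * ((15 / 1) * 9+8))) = 0.00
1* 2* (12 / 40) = 0.60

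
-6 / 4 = -3 / 2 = -1.50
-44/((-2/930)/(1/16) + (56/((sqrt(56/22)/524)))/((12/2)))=-103860075*sqrt(77)/63493125842-5115/31746562921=-0.01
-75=-75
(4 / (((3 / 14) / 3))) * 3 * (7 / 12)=98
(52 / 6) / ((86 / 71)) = 923 / 129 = 7.16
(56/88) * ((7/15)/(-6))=-49/990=-0.05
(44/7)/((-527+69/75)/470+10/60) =-1551000/235067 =-6.60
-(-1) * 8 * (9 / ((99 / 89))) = 712 / 11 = 64.73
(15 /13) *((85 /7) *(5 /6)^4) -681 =-26505847 /39312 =-674.24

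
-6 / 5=-1.20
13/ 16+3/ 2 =37/ 16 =2.31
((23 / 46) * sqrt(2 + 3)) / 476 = sqrt(5) / 952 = 0.00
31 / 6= 5.17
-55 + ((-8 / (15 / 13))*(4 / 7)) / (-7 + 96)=-514391 / 9345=-55.04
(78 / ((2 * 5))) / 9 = 13 / 15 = 0.87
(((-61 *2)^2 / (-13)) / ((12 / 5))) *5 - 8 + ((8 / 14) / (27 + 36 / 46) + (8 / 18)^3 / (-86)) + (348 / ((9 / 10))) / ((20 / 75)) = -943.24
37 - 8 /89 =3285 /89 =36.91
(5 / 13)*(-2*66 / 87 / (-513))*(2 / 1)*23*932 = 9431840 / 193401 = 48.77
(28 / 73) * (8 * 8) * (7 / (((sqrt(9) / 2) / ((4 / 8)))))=57.28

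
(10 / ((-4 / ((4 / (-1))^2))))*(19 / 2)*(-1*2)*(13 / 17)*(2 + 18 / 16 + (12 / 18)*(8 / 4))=2591.08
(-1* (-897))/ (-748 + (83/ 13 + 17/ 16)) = -1.21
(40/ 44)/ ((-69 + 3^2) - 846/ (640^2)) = -2048000/ 135172653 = -0.02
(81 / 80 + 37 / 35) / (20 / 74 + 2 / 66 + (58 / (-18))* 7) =-4245417 / 45651200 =-0.09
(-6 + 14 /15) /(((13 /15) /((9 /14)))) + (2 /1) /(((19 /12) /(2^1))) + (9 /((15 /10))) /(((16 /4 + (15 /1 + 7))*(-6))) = -4393 /3458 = -1.27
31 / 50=0.62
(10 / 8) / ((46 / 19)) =95 / 184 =0.52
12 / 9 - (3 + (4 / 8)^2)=-23 / 12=-1.92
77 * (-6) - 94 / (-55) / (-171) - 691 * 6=-43338334 / 9405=-4608.01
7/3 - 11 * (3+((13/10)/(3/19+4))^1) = -80831/2370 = -34.11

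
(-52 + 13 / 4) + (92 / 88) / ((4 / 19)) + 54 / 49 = -184045 / 4312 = -42.68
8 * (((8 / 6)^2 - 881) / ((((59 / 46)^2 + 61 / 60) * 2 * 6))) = -220.21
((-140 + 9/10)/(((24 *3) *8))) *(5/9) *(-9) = 1.21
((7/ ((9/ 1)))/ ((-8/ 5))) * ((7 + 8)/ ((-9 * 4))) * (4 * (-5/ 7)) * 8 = -125/ 27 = -4.63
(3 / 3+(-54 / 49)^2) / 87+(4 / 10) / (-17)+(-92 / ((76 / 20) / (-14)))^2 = 736380162407731 / 6409697595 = 114885.32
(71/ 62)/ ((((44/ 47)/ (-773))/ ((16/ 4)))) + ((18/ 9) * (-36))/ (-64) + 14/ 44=-10314067/ 2728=-3780.82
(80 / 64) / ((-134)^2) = 5 / 71824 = 0.00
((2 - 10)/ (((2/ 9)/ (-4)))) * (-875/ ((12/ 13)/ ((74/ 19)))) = -10101000/ 19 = -531631.58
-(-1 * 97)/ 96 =1.01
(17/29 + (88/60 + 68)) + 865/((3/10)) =428241/145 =2953.39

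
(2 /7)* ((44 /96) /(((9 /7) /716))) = 1969 /27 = 72.93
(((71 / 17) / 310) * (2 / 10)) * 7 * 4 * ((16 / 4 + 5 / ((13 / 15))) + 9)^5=859677412550656 / 4891785275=175738.99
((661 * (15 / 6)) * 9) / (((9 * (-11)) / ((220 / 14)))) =-16525 / 7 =-2360.71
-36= -36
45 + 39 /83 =3774 /83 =45.47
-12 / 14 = -6 / 7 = -0.86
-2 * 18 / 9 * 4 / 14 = -8 / 7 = -1.14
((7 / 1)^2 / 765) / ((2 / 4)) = 98 / 765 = 0.13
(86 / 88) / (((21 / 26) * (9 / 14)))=559 / 297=1.88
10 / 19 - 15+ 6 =-161 / 19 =-8.47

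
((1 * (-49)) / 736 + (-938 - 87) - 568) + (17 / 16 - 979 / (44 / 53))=-2039643 / 736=-2771.25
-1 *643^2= -413449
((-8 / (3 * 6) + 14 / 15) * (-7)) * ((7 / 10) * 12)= -2156 / 75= -28.75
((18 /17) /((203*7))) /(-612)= -1 /821338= -0.00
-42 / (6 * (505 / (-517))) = 7.17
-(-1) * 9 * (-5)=-45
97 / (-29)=-97 / 29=-3.34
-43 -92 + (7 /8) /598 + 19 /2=-600385 /4784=-125.50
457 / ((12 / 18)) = 1371 / 2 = 685.50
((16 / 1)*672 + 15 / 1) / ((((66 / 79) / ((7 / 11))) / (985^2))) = 1925622051325 / 242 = 7957115914.57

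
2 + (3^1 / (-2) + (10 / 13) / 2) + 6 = 179 / 26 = 6.88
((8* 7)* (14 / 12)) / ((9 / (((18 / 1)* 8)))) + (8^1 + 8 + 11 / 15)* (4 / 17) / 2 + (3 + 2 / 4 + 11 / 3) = 537779 / 510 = 1054.47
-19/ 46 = -0.41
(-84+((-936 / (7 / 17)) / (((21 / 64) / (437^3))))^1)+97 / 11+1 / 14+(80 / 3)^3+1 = -16827292003112449 / 29106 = -578138253388.05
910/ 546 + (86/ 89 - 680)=-180857/ 267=-677.37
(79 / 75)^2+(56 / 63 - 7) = -3126 / 625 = -5.00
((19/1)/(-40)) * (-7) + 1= 173/40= 4.32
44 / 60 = 11 / 15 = 0.73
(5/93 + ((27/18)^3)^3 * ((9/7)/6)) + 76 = 56190821/666624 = 84.29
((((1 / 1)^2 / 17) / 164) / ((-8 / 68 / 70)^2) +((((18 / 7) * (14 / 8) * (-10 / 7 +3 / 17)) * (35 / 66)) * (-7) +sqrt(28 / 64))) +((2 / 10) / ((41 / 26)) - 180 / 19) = 139.21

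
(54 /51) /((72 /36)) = 9 /17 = 0.53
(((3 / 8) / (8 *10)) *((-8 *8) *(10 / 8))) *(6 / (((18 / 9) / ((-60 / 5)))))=27 / 2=13.50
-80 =-80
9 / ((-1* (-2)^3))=1.12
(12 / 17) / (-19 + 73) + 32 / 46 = 2494 / 3519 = 0.71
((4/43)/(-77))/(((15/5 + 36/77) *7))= -4/80367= -0.00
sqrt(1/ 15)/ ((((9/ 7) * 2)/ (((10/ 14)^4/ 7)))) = 125 * sqrt(15)/ 129654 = 0.00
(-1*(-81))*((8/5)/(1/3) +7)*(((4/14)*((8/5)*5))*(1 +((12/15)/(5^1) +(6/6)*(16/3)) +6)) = 23882256/875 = 27294.01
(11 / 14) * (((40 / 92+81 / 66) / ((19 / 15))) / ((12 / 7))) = 4205 / 6992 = 0.60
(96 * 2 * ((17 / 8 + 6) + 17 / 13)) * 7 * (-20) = -3296160 / 13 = -253550.77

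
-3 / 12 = -1 / 4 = -0.25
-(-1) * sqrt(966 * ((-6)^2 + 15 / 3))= sqrt(39606)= 199.01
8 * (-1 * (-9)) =72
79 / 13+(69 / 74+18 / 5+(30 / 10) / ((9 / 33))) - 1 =20.61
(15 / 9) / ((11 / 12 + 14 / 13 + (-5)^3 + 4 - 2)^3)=-6327360 / 6726651492133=-0.00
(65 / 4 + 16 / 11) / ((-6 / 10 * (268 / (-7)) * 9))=27265 / 318384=0.09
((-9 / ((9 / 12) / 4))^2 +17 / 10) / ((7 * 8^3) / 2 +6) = 23057 / 17980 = 1.28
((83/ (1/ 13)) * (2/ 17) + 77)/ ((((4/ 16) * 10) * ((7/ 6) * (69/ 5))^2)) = 138680/ 440657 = 0.31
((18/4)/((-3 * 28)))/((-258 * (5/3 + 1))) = 3/38528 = 0.00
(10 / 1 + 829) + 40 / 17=14303 / 17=841.35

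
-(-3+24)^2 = -441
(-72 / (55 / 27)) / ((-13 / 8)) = 21.75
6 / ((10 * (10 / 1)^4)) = 0.00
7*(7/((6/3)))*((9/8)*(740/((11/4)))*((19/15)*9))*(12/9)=1240092/11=112735.64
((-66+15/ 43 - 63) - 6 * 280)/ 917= -77772/ 39431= -1.97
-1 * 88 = -88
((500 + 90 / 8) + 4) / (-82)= -2061 / 328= -6.28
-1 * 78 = -78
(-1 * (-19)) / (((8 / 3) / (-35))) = -1995 / 8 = -249.38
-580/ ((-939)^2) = -580/ 881721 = -0.00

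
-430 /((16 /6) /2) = -645 /2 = -322.50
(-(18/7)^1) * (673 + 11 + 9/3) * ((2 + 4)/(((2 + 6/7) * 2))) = -18549/10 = -1854.90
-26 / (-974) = 13 / 487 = 0.03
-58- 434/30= -1087/15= -72.47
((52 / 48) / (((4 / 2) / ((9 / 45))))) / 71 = 13 / 8520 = 0.00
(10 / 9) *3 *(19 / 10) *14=88.67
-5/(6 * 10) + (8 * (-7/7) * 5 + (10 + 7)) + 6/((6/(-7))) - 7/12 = -92/3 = -30.67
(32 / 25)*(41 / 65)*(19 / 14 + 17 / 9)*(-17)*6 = -267.32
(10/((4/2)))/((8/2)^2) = 5/16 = 0.31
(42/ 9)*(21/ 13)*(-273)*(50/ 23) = -4473.91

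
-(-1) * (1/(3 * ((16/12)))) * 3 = 3/4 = 0.75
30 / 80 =3 / 8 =0.38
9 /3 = 3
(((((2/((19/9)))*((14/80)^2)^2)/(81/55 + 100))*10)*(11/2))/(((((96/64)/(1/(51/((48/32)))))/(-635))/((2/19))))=-110688501/175363056640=-0.00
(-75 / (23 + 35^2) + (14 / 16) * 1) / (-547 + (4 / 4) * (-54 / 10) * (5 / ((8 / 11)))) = -339 / 242996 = -0.00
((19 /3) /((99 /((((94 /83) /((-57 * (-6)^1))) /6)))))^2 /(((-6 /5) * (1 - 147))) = 11045 /1552246571223216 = 0.00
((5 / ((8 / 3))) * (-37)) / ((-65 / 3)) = 3.20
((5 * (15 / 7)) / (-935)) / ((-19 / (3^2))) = 135 / 24871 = 0.01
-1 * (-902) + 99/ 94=903.05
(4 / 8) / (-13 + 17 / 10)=-5 / 113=-0.04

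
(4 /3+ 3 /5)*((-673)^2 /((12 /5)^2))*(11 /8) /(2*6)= 722421755 /41472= 17419.51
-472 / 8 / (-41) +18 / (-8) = -133 / 164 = -0.81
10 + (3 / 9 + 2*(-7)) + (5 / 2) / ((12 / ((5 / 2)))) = -151 / 48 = -3.15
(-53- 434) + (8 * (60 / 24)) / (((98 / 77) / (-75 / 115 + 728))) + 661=1868204 / 161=11603.75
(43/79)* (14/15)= 602/1185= 0.51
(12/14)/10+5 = 178/35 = 5.09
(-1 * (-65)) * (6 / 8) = 195 / 4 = 48.75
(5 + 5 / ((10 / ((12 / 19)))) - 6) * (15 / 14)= -0.73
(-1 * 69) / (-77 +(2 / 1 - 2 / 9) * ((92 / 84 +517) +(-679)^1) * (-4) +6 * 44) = -13041 / 251599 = -0.05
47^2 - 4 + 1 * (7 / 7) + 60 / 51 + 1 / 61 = 2288859 / 1037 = 2207.19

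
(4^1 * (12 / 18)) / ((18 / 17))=68 / 27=2.52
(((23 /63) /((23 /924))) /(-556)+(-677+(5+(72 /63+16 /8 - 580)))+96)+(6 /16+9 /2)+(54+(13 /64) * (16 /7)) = -25536445 /23352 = -1093.54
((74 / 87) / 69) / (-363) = -74 / 2179089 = -0.00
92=92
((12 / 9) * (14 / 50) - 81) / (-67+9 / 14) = 84658 / 69675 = 1.22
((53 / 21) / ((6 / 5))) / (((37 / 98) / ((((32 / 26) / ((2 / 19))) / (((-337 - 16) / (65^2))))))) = -91637000 / 117549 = -779.56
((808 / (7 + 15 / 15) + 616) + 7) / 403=724 / 403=1.80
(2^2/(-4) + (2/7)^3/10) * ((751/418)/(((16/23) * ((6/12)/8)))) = -29554103/716870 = -41.23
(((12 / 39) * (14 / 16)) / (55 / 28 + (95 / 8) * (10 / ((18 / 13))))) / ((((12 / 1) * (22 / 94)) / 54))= 373086 / 6322745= 0.06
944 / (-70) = -472 / 35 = -13.49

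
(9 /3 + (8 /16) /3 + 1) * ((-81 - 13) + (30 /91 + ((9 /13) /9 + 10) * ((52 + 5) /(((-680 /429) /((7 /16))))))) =-1050.86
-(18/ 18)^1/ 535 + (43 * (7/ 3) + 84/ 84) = 162637/ 1605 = 101.33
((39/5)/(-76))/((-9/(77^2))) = 77077/1140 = 67.61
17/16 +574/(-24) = -1097/48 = -22.85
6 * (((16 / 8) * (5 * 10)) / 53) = 11.32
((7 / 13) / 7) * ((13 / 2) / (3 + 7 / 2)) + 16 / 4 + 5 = 118 / 13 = 9.08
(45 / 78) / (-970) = -3 / 5044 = -0.00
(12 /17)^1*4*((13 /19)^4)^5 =912238261194278373062448 /639029548778281289287045217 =0.00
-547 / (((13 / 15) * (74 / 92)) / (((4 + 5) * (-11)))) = 37365570 / 481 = 77683.10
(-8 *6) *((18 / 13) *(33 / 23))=-28512 / 299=-95.36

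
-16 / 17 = -0.94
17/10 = 1.70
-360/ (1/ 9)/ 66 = -540/ 11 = -49.09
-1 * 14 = -14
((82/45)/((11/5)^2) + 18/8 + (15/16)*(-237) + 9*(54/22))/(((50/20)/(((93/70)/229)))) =-106662289/232755600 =-0.46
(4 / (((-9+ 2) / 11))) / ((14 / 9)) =-198 / 49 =-4.04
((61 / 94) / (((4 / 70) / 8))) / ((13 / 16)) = 68320 / 611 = 111.82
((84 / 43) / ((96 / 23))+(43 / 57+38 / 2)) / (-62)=-12791 / 39216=-0.33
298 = 298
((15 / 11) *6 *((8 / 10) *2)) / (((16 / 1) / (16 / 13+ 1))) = 261 / 143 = 1.83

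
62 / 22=31 / 11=2.82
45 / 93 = 15 / 31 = 0.48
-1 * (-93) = 93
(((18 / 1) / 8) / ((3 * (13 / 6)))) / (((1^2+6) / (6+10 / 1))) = 72 / 91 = 0.79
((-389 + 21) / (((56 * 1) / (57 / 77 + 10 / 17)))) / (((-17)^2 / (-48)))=3839712 / 2648107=1.45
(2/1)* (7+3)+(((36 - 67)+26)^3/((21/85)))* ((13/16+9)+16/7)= -14349835/2352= -6101.12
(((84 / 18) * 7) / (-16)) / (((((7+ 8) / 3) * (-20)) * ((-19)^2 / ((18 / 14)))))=21 / 288800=0.00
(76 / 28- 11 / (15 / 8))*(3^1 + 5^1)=-2648 / 105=-25.22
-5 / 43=-0.12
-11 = -11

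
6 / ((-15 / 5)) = -2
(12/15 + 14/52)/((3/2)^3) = 556/1755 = 0.32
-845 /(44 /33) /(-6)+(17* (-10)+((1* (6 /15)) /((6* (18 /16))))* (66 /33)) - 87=-151.26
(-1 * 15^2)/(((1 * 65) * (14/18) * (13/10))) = -4050/1183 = -3.42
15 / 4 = 3.75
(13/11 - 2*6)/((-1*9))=119/99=1.20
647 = 647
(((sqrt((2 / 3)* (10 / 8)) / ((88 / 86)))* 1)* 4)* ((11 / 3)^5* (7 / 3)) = 4406941* sqrt(30) / 4374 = 5518.48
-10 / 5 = -2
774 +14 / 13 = 10076 / 13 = 775.08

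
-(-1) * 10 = 10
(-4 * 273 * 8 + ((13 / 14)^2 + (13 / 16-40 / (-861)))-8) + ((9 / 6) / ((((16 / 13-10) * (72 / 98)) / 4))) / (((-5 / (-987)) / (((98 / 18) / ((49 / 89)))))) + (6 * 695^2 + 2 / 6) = 238079957427433 / 82449360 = 2887590.12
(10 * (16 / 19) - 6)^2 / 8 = 529 / 722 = 0.73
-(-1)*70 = 70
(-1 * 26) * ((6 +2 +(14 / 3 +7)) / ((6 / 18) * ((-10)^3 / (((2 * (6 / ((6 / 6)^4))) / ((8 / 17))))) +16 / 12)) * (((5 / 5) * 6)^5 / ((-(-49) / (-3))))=-456260688 / 22001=-20738.18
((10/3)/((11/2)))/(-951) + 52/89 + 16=46319528/2793087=16.58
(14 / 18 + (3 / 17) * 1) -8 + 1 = -925 / 153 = -6.05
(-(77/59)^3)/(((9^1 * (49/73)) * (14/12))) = -194326/616137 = -0.32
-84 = -84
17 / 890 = 0.02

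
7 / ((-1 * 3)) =-7 / 3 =-2.33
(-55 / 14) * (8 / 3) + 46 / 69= -206 / 21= -9.81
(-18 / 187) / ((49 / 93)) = -1674 / 9163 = -0.18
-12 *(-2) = 24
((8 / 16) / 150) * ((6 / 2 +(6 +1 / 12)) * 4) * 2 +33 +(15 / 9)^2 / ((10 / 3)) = 34.08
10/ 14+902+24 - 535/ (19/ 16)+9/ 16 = 1014525/ 2128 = 476.75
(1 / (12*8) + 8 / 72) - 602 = -173341 / 288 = -601.88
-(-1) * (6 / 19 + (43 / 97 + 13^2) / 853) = 808730 / 1572079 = 0.51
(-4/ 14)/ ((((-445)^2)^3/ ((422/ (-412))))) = 211/ 5598804855982515625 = 0.00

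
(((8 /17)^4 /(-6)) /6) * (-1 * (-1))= -1024 /751689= -0.00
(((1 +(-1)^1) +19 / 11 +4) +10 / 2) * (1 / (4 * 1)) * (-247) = -14573 / 22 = -662.41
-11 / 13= -0.85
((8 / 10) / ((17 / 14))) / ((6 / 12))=112 / 85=1.32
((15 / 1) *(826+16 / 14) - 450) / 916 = 20925 / 1603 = 13.05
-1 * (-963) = 963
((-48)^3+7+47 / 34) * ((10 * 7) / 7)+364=-18793027 / 17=-1105472.18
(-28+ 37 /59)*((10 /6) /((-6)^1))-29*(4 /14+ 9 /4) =-980279 /14868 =-65.93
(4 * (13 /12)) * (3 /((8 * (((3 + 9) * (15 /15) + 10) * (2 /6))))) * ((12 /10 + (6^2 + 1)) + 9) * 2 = 20.92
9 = 9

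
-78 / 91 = -6 / 7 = -0.86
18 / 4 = 9 / 2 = 4.50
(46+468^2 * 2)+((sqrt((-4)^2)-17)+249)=438330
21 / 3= 7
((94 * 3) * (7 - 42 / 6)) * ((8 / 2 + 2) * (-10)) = 0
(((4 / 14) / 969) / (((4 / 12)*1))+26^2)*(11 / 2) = 8406409 / 2261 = 3718.00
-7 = -7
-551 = -551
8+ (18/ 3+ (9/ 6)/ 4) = 115/ 8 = 14.38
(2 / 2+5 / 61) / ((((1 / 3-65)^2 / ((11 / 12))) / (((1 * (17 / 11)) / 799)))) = 99 / 215804824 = 0.00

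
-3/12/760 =-1/3040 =-0.00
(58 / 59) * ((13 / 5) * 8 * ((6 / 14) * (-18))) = -325728 / 2065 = -157.74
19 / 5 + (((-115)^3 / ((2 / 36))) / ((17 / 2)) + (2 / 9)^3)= -199568981353 / 61965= -3220672.66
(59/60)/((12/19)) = 1121/720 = 1.56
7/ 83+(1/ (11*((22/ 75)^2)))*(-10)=-10.48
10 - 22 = -12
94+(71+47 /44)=7307 /44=166.07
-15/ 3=-5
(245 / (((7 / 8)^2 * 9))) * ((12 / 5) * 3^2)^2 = 82944 / 5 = 16588.80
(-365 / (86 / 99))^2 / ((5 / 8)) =522295290 / 1849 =282474.47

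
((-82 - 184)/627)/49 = -0.01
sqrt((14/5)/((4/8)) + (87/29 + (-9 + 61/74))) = sqrt(58090)/370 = 0.65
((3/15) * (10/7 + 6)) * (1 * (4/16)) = 13/35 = 0.37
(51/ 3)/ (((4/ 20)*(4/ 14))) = 595/ 2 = 297.50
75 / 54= 25 / 18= 1.39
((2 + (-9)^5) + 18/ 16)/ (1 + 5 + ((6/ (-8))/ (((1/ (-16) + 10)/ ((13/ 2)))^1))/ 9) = -225319059/ 22688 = -9931.20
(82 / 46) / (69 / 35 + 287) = 1435 / 232622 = 0.01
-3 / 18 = -1 / 6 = -0.17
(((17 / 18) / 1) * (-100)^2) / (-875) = -680 / 63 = -10.79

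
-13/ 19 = -0.68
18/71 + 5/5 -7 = -408/71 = -5.75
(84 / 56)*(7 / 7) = 3 / 2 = 1.50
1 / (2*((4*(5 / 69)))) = 69 / 40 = 1.72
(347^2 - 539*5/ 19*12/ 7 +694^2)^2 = 130741730035225/ 361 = 362165457161.29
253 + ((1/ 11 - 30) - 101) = 1343/ 11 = 122.09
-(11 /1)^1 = -11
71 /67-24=-1537 /67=-22.94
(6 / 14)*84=36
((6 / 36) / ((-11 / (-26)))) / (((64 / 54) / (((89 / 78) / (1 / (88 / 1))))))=267 / 8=33.38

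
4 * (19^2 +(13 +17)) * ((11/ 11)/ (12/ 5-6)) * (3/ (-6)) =1955/ 9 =217.22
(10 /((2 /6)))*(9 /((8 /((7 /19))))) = 945 /76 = 12.43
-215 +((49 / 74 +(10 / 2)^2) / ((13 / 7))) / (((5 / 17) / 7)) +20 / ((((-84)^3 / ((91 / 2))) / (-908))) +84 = 5072183819 / 25454520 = 199.26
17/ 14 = 1.21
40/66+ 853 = 28169/33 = 853.61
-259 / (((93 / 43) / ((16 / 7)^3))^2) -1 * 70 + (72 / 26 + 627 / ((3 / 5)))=-13073417279431 / 1889728659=-6918.15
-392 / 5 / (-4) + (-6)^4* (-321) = -2079982 / 5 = -415996.40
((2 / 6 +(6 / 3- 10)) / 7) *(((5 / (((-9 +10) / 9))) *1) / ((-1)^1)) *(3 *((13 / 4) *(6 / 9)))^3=757965 / 56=13535.09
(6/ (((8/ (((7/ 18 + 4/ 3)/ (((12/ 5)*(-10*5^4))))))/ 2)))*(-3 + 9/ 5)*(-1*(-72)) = 0.01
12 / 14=6 / 7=0.86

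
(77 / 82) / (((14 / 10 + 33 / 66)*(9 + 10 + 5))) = 385 / 18696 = 0.02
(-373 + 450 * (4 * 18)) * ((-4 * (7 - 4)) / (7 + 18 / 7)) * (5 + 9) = -37663752 / 67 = -562145.55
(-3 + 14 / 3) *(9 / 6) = 5 / 2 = 2.50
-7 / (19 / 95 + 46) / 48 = -5 / 1584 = -0.00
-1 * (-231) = 231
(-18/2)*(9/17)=-81/17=-4.76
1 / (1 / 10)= 10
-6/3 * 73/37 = -146/37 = -3.95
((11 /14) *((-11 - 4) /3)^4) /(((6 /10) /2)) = 1636.90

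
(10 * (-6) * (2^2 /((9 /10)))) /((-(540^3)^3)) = 1 /14641147171175040000000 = 0.00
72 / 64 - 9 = -7.88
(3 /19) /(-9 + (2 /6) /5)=-45 /2546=-0.02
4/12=1/3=0.33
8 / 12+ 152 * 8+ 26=3728 / 3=1242.67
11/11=1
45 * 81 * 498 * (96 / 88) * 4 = 87130080 / 11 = 7920916.36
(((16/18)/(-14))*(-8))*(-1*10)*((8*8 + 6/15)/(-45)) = 2944/405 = 7.27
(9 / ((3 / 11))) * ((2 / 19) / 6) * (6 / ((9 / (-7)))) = -154 / 57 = -2.70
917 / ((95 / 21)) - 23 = 17072 / 95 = 179.71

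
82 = 82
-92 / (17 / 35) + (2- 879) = -18129 / 17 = -1066.41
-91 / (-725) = 91 / 725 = 0.13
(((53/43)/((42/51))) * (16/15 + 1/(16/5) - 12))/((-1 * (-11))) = -2296649/1589280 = -1.45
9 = 9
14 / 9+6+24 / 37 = 2732 / 333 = 8.20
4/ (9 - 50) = -4/ 41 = -0.10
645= 645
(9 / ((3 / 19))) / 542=57 / 542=0.11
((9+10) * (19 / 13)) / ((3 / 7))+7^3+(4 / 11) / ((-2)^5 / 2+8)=349849 / 858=407.75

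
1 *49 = 49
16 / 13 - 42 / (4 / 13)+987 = 851.73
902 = 902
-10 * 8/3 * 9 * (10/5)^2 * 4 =-3840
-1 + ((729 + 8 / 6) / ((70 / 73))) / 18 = 22309 / 540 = 41.31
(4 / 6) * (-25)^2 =1250 / 3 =416.67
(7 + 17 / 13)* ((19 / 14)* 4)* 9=36936 / 91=405.89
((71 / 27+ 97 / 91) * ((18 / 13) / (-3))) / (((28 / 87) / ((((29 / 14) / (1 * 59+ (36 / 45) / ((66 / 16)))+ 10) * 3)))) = -90329621950 / 566163689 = -159.55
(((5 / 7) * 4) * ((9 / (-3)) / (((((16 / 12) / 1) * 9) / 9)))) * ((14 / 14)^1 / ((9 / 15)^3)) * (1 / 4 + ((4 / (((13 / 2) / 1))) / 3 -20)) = 1905625 / 3276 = 581.69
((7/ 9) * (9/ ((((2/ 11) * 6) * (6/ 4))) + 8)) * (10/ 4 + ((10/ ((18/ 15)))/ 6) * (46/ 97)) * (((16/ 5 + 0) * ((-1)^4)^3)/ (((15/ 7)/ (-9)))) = -445.75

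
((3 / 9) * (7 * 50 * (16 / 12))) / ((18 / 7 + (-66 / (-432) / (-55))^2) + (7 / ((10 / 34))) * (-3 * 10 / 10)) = -141120000 / 62441273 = -2.26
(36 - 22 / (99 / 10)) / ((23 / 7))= 2128 / 207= 10.28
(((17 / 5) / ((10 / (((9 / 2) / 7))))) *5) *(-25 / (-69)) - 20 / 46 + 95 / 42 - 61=-113557 / 1932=-58.78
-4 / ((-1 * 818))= 2 / 409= 0.00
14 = 14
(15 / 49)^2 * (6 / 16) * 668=112725 / 4802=23.47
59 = 59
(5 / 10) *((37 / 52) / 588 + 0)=37 / 61152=0.00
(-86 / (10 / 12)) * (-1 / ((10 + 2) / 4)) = 172 / 5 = 34.40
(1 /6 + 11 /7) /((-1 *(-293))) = 73 /12306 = 0.01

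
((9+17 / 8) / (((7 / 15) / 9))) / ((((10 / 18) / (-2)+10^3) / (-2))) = -21627 / 50386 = -0.43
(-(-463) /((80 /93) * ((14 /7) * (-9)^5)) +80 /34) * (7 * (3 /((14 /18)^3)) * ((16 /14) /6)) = 125727199 /6297480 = 19.96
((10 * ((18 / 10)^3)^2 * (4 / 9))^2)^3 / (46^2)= 2778146948724569113512799974260736 / 492669641971588134765625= 5638965164.58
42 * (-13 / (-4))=273 / 2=136.50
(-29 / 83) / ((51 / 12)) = -116 / 1411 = -0.08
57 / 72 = 19 / 24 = 0.79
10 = 10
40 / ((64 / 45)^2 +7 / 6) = 162000 / 12917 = 12.54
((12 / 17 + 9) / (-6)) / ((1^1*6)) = -55 / 204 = -0.27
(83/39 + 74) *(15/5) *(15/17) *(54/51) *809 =172616.10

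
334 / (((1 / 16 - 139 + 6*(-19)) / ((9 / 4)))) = -4008 / 1349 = -2.97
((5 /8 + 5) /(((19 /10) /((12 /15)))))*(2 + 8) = 450 /19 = 23.68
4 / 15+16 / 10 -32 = -452 / 15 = -30.13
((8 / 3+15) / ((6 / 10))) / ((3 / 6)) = 530 / 9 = 58.89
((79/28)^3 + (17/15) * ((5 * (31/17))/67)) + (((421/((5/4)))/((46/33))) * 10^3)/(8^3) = 50186226023/101484096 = 494.52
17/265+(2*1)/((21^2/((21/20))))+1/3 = 4477/11130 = 0.40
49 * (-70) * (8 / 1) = -27440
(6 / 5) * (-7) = -42 / 5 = -8.40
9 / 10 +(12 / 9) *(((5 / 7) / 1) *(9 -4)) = 5.66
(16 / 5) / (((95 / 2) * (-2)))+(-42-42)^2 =3351584 / 475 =7055.97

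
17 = 17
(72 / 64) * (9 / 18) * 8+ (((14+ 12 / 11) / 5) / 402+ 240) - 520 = -6091139 / 22110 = -275.49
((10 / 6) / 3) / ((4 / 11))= 55 / 36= 1.53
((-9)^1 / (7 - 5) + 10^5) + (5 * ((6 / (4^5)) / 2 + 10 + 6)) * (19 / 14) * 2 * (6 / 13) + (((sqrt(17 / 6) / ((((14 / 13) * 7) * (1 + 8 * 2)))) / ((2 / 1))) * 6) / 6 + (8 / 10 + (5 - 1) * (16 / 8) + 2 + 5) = 13 * sqrt(102) / 19992 + 3331711989 / 33280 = 100111.54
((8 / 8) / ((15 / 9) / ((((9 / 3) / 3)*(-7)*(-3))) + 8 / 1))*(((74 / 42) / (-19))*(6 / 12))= -111 / 19342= -0.01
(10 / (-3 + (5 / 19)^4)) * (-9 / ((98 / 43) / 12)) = 1513026810 / 9563281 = 158.21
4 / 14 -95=-663 / 7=-94.71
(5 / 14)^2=25 / 196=0.13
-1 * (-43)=43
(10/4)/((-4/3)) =-15/8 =-1.88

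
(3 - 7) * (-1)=4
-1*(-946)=946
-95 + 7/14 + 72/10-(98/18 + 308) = -36067/90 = -400.74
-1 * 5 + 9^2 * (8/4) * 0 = -5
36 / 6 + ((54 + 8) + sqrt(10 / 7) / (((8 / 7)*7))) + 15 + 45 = sqrt(70) / 56 + 128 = 128.15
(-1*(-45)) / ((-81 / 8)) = -40 / 9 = -4.44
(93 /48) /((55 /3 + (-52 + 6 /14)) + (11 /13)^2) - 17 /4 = -4.31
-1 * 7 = -7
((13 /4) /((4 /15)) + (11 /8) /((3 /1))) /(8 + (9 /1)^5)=607 /2834736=0.00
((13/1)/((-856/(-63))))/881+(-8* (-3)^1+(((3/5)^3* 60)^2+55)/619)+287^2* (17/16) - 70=51040689288288347/583512730000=87471.42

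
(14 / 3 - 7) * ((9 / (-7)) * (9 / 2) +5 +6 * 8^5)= -2752501 / 6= -458750.17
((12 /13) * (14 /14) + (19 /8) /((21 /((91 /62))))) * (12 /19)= 21067 /30628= 0.69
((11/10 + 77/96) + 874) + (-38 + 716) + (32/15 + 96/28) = 5239799/3360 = 1559.46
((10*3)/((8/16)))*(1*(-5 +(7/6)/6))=-865/3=-288.33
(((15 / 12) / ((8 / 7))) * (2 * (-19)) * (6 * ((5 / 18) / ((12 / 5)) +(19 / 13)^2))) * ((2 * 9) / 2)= -54663665 / 10816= -5053.96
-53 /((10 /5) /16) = -424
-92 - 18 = -110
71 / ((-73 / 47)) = -3337 / 73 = -45.71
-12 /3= -4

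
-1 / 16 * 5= -0.31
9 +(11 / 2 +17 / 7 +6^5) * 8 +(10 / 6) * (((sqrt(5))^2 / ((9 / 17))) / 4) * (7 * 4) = 11791826 / 189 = 62390.61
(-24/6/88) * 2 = -1/11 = -0.09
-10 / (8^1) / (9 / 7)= -35 / 36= -0.97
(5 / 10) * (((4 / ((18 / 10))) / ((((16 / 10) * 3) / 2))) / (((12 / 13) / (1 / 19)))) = 325 / 12312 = 0.03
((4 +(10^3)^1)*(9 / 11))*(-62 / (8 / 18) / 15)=-420174 / 55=-7639.53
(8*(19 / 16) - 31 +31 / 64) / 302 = -1345 / 19328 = -0.07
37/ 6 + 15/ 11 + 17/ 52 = 13483/ 1716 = 7.86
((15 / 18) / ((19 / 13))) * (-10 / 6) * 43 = -13975 / 342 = -40.86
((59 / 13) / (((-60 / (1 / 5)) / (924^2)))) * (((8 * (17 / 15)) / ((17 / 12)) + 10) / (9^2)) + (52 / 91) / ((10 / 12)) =-802955456 / 307125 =-2614.43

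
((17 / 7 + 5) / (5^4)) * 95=988 / 875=1.13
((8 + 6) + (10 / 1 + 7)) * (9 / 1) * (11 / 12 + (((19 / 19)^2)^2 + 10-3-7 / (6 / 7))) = 837 / 4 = 209.25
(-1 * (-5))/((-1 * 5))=-1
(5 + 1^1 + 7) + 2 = 15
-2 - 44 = -46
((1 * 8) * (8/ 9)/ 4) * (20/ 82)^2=1600/ 15129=0.11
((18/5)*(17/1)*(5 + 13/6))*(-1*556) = -1219308/5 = -243861.60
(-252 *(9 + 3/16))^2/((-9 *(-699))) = 3176523/3728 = 852.07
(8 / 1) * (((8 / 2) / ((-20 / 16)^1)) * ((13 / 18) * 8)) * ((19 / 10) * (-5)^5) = 878222.22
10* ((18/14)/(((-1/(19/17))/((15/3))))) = -8550/119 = -71.85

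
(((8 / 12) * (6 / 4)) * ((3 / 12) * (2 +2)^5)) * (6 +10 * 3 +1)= 9472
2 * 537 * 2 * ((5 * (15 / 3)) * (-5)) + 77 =-268423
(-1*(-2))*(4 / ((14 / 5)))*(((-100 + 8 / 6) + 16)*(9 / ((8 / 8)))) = -14880 / 7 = -2125.71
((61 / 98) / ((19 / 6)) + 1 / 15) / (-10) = -1838 / 69825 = -0.03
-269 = -269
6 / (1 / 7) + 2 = 44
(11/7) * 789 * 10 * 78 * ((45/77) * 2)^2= 4984902000/3773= 1321203.82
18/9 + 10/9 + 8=100/9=11.11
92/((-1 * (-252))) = 23/63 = 0.37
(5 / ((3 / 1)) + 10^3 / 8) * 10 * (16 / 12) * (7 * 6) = 212800 / 3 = 70933.33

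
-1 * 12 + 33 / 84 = -325 / 28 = -11.61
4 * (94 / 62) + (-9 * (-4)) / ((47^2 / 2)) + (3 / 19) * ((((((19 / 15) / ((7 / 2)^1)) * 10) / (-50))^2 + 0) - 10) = 4.52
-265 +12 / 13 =-3433 / 13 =-264.08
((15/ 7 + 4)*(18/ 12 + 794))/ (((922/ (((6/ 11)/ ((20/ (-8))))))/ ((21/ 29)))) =-615717/ 735295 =-0.84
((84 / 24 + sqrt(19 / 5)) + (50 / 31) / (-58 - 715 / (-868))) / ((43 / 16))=16 * sqrt(95) / 215 + 2756824 / 2134047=2.02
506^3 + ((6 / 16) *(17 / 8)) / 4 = 33165879347 / 256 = 129554216.20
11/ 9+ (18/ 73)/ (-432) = 6421/ 5256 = 1.22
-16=-16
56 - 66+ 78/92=-421/46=-9.15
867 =867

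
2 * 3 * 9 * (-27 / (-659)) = 1458 / 659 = 2.21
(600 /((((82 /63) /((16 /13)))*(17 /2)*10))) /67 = 60480 /607087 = 0.10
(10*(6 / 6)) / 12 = 5 / 6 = 0.83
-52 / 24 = -13 / 6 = -2.17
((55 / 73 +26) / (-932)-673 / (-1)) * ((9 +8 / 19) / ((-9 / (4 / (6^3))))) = -8195743225 / 628244424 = -13.05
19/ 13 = 1.46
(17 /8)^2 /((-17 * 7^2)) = -0.01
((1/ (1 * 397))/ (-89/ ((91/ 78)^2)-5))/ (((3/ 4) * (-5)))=196/ 20538795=0.00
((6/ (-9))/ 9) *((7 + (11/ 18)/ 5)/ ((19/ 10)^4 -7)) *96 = -8.40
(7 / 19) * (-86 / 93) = -602 / 1767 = -0.34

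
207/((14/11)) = 2277/14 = 162.64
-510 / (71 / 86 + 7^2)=-10.24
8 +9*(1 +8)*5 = 413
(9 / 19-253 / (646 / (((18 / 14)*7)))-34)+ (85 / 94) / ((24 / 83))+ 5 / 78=-33.86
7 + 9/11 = 86/11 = 7.82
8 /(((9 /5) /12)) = 160 /3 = 53.33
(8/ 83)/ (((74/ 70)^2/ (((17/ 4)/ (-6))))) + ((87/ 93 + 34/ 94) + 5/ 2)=3711164215/ 993327234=3.74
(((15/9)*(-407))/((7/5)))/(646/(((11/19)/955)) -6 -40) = -111925/246144444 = -0.00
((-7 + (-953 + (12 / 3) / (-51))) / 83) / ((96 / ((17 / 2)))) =-12241 / 11952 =-1.02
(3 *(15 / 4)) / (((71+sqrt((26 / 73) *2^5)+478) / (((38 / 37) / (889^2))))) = 34265835 / 1286726863089514 - 3420 *sqrt(949) / 643363431544757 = 0.00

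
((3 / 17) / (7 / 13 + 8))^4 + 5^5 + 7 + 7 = 491353322994020 / 156531800881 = 3139.00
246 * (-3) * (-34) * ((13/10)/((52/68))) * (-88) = -18768816/5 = -3753763.20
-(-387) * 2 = 774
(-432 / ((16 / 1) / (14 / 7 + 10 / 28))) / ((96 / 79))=-52.37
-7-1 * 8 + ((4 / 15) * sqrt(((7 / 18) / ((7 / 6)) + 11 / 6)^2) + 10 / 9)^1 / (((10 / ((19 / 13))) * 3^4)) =-15.00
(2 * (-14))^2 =784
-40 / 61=-0.66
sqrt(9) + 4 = 7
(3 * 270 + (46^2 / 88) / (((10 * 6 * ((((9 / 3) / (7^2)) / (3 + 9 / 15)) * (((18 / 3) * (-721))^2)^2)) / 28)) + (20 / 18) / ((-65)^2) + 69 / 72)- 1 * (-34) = 40096527930906497131 / 47453837508277200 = 844.96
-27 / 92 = -0.29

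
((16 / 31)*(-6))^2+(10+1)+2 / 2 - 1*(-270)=280218 / 961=291.59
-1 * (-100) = 100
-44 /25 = -1.76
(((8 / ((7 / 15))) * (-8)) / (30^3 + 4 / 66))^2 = 250905600 / 9725085909049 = 0.00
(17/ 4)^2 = 289/ 16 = 18.06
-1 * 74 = -74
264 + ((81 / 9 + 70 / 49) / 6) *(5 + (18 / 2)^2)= 8683 / 21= 413.48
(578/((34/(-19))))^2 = 104329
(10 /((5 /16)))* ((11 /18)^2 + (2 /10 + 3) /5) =65672 /2025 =32.43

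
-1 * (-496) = 496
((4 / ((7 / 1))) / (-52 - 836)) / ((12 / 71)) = -71 / 18648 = -0.00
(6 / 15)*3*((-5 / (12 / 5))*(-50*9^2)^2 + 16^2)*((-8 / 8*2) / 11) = 410059428 / 55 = 7455625.96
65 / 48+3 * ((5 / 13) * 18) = 13805 / 624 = 22.12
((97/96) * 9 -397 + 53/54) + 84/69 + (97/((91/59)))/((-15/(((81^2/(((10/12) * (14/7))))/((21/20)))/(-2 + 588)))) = -7650252112829/18544649760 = -412.53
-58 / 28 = -29 / 14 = -2.07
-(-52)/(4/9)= 117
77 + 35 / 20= 315 / 4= 78.75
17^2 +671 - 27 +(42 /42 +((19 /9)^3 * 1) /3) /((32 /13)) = 32706335 /34992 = 934.68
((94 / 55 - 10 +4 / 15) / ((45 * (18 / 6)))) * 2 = -2648 / 22275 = -0.12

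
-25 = -25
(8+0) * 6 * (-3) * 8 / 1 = -1152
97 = 97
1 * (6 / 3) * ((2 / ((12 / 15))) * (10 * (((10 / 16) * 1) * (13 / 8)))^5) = 18129541015625 / 33554432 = 540302.43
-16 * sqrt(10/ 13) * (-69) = 1104 * sqrt(130)/ 13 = 968.27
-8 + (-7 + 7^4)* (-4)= -9584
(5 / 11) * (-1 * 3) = -15 / 11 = -1.36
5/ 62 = 0.08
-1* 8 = -8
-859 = -859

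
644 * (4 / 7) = 368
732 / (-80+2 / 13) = -1586 / 173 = -9.17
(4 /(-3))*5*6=-40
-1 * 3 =-3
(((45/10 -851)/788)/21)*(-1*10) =8465/16548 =0.51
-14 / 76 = -7 / 38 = -0.18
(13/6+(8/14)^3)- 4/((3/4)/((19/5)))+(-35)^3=-147122693/3430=-42892.91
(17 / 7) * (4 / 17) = 4 / 7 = 0.57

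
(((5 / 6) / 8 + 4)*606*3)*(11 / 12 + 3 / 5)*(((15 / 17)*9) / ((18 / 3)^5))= 1810627 / 156672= 11.56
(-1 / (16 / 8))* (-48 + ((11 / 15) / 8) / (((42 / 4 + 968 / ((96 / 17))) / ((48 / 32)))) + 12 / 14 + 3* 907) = -817184451 / 611240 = -1336.93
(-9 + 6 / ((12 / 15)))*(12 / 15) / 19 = -6 / 95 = -0.06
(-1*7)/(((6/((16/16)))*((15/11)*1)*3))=-77/270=-0.29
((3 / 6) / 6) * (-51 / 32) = -17 / 128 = -0.13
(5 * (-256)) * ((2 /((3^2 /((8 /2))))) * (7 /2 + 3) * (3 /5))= -13312 /3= -4437.33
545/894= 0.61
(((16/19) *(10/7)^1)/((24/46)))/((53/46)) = 42320/21147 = 2.00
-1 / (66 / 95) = -95 / 66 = -1.44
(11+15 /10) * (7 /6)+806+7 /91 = 128023 /156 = 820.66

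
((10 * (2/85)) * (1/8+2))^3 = 1/8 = 0.12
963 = 963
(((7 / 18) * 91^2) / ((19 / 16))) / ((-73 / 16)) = -7419776 / 12483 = -594.39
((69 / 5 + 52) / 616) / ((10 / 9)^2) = 3807 / 44000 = 0.09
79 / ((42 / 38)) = 1501 / 21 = 71.48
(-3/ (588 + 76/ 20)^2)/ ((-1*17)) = 75/ 148846577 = 0.00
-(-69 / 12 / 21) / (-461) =-23 / 38724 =-0.00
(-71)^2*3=15123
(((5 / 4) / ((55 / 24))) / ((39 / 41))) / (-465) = -82 / 66495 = -0.00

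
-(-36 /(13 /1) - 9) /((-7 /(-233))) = 35649 /91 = 391.75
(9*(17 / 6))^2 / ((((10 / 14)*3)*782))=357 / 920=0.39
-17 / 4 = -4.25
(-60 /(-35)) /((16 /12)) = 1.29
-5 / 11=-0.45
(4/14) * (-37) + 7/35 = -363/35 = -10.37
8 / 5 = 1.60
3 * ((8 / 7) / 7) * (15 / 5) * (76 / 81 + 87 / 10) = 31228 / 2205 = 14.16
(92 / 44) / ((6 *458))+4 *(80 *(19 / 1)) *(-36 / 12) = -551358697 / 30228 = -18240.00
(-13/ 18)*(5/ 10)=-13/ 36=-0.36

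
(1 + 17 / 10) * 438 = 5913 / 5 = 1182.60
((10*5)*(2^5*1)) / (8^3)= 25 / 8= 3.12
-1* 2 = -2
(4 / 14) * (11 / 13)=22 / 91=0.24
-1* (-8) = 8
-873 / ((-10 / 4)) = 1746 / 5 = 349.20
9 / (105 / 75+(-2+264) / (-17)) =-255 / 397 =-0.64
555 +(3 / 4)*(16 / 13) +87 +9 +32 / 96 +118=30040 / 39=770.26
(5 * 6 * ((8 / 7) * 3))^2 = 518400 / 49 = 10579.59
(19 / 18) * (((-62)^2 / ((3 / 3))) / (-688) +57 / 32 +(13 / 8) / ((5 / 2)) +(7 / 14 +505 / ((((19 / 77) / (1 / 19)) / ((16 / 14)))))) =299150647 / 2352960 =127.14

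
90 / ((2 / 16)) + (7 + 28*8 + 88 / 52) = 12385 / 13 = 952.69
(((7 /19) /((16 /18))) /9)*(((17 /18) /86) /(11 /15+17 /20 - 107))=-0.00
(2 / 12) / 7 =0.02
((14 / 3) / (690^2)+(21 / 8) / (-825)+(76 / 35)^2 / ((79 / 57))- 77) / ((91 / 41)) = -33.16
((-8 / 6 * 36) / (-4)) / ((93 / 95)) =380 / 31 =12.26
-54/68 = -27/34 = -0.79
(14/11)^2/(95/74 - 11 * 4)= -14504/382481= -0.04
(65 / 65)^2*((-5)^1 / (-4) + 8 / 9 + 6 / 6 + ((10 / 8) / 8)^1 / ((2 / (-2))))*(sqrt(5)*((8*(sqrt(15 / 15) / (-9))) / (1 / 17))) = -14603*sqrt(5) / 324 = -100.78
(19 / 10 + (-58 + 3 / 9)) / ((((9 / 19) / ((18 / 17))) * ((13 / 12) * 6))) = -63574 / 3315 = -19.18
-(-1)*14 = 14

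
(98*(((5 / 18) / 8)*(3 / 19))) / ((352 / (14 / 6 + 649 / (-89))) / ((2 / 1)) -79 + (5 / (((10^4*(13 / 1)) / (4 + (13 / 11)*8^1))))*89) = -1449573125 / 308774188938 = -0.00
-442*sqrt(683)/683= -16.91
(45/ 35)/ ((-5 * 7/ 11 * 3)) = -0.13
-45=-45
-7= -7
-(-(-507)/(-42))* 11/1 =1859/14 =132.79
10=10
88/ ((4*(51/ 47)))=1034/ 51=20.27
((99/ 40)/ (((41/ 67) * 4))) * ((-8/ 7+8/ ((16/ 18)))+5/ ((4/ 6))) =285219/ 18368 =15.53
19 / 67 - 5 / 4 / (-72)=5807 / 19296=0.30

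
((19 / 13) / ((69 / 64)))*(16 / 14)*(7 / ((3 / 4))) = 38912 / 2691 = 14.46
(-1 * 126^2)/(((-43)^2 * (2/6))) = -47628/1849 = -25.76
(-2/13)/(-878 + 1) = 2/11401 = 0.00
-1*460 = -460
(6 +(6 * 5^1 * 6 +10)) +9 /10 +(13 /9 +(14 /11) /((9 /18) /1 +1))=197201 /990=199.19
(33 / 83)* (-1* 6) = -198 / 83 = -2.39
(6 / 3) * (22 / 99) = 4 / 9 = 0.44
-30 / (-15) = 2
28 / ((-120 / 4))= -14 / 15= -0.93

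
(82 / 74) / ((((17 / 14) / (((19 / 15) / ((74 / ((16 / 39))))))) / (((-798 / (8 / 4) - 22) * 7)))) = -257119856 / 13614705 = -18.89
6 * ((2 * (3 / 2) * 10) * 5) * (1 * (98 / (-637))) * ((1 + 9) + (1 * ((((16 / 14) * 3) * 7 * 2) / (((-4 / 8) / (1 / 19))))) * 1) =-169200 / 247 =-685.02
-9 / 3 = -3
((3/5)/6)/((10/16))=4/25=0.16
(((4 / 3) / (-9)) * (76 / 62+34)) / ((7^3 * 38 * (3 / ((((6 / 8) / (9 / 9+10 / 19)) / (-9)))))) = 26 / 3568131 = 0.00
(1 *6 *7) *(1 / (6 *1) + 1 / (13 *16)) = 749 / 104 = 7.20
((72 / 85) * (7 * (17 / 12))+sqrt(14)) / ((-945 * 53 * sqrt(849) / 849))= sqrt(849) * (-42-5 * sqrt(14)) / 250425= -0.01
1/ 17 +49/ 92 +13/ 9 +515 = 7277797/ 14076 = 517.04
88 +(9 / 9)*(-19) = 69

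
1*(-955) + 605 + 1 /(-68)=-350.01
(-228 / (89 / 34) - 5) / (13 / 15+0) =-122955 / 1157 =-106.27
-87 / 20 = -4.35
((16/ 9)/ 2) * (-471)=-1256/ 3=-418.67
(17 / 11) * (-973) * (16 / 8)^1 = -33082 / 11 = -3007.45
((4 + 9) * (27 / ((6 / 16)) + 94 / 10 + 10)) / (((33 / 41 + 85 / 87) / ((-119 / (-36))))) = 120085433 / 54480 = 2204.21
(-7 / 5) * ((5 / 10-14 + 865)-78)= -1082.90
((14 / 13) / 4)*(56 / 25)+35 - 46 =-3379 / 325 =-10.40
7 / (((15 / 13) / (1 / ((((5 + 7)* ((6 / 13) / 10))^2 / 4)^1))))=76895 / 972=79.11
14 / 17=0.82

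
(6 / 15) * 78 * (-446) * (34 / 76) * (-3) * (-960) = -340644096 / 19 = -17928636.63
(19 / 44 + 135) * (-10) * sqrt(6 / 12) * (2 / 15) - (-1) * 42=42 - 5959 * sqrt(2) / 66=-85.69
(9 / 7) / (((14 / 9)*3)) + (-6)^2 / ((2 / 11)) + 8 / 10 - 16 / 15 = 291073 / 1470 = 198.01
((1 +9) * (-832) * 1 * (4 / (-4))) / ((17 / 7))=58240 / 17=3425.88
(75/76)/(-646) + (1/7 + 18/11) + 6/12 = 8610573/3780392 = 2.28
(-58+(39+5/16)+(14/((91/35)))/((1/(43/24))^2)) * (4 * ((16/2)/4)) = -5251/468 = -11.22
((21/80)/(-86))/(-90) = 7/206400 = 0.00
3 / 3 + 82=83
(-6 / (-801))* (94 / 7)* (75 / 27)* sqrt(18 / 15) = 940* sqrt(30) / 16821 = 0.31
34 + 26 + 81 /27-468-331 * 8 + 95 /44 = -134237 /44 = -3050.84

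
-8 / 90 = -0.09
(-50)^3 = -125000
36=36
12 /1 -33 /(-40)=513 /40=12.82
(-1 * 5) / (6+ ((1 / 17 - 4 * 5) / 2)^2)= -5780 / 121857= -0.05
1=1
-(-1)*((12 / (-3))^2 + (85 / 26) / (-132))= 54827 / 3432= 15.98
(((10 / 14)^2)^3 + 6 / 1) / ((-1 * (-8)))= 721519 / 941192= 0.77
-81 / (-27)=3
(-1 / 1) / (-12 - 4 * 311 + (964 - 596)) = 1 / 888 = 0.00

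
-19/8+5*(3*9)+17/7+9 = 8067/56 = 144.05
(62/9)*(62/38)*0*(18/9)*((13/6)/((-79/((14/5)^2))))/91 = 0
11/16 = 0.69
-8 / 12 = -0.67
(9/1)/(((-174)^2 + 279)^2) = 0.00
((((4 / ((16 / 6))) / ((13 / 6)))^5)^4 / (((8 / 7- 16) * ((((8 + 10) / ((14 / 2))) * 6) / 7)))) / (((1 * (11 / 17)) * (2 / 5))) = -0.00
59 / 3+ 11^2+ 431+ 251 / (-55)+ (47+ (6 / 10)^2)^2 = 57957748 / 20625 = 2810.07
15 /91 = 0.16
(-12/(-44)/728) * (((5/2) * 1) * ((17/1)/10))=51/32032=0.00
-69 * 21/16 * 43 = -62307/16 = -3894.19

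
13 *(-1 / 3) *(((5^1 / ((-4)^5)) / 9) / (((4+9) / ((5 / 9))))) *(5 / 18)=125 / 4478976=0.00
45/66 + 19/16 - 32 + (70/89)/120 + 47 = 793031/46992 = 16.88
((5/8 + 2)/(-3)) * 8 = -7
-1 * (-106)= 106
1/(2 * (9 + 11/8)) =0.05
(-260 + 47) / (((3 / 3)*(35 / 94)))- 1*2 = -20092 / 35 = -574.06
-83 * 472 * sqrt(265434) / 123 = -39176 * sqrt(265434) / 123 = -164094.21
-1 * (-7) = 7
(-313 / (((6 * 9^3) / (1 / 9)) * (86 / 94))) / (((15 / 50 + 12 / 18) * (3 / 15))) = -0.04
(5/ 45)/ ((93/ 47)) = 0.06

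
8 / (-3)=-2.67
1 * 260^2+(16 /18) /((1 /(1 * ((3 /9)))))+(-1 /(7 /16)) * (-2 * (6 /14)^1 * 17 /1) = 89479256 /1323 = 67633.60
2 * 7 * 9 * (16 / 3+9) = 1806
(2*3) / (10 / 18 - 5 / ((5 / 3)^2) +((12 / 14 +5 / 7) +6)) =1890 / 1993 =0.95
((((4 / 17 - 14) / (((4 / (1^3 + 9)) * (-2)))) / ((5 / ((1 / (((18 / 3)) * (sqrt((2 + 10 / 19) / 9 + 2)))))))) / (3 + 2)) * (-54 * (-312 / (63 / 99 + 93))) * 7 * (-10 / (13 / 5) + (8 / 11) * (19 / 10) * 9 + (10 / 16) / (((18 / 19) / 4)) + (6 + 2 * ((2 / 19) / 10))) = 1594471851 * sqrt(7410) / 83172500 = 1650.24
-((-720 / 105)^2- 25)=-1079 / 49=-22.02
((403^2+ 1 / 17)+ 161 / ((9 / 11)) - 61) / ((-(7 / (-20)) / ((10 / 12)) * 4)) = 310867000 / 3213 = 96752.88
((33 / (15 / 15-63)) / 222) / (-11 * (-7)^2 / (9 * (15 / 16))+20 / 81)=4455 / 118241936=0.00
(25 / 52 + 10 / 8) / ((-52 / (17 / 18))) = -85 / 2704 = -0.03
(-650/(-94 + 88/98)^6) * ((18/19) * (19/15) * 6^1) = -8097153012585/1126786664954305837448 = -0.00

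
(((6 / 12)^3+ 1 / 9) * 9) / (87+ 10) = 17 / 776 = 0.02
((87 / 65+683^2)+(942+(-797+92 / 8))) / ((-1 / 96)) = -2911876272 / 65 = -44798096.49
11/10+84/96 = 79/40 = 1.98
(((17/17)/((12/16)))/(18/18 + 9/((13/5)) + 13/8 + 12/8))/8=52/2367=0.02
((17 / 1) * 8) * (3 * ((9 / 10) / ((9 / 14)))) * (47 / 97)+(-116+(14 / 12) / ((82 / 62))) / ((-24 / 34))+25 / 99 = 770127801 / 1749880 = 440.10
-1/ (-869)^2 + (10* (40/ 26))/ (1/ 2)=302064387/ 9817093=30.77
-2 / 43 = -0.05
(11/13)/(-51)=-11/663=-0.02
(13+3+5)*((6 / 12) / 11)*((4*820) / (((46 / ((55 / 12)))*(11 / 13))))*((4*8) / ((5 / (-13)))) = -30673.83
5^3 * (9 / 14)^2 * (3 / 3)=51.66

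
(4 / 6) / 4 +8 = 8.17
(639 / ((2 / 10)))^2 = 10208025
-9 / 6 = -3 / 2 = -1.50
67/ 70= 0.96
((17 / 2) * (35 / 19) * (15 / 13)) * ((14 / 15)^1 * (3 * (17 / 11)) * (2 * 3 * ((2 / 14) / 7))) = 26010 / 2717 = 9.57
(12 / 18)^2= 4 / 9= 0.44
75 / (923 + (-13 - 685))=1 / 3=0.33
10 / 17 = 0.59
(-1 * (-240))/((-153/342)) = -9120/17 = -536.47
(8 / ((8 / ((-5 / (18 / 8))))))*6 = -40 / 3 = -13.33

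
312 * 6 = 1872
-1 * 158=-158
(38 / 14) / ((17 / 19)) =361 / 119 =3.03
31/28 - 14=-361/28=-12.89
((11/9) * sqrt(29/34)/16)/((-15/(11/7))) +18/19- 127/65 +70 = 85207/1235- 121 * sqrt(986)/514080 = 68.99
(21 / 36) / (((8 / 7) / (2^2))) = 49 / 24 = 2.04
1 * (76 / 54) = 1.41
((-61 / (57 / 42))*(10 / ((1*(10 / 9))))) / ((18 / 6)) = -2562 / 19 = -134.84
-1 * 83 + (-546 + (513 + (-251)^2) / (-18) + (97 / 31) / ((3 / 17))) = -1155011 / 279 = -4139.82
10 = 10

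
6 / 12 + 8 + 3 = 23 / 2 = 11.50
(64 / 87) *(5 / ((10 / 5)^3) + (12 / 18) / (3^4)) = 9848 / 21141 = 0.47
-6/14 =-3/7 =-0.43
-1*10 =-10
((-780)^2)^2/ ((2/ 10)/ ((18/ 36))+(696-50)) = 57836025000/ 101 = 572633910.89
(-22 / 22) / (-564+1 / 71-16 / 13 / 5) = 4615 / 2603931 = 0.00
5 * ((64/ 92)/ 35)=16/ 161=0.10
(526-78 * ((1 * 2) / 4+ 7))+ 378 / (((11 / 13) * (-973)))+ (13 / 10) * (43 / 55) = -4467949 / 76450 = -58.44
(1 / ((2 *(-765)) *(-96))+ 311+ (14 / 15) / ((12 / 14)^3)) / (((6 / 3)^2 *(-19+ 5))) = -27538423 / 4935168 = -5.58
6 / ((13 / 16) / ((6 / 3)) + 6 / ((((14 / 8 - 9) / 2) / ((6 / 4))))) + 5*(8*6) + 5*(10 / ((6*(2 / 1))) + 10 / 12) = 1418911 / 5781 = 245.44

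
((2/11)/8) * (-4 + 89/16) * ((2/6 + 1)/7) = 25/3696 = 0.01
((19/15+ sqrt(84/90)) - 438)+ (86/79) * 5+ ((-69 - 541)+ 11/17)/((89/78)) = -1730744897/1792905+ sqrt(210)/15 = -964.36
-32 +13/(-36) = -1165/36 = -32.36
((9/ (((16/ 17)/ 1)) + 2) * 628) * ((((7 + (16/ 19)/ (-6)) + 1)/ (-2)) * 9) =-4879560/ 19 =-256818.95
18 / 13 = 1.38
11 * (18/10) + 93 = 564/5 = 112.80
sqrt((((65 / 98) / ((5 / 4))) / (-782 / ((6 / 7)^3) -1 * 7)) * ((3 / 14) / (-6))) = 3 * sqrt(1502826) / 944083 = 0.00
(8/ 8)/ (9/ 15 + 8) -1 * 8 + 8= 0.12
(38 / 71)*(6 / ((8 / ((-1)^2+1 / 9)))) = 95 / 213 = 0.45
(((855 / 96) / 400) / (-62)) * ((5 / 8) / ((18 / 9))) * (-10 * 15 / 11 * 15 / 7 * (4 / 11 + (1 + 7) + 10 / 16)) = 7246125 / 245825536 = 0.03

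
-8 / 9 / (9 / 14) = -112 / 81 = -1.38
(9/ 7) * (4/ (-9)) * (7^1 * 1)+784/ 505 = -1236/ 505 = -2.45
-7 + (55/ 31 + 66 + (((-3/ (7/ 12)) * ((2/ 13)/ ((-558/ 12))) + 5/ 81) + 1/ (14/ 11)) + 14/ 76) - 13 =976799/ 20007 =48.82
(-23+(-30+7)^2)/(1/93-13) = -23529/604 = -38.96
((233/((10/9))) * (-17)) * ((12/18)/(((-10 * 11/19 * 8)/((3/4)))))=677331/17600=38.48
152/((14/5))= 380/7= 54.29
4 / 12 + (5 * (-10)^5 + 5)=-499994.67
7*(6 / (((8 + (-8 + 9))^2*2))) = 7 / 27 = 0.26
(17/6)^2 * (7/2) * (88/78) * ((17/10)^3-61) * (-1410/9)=58660888517/210600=278541.73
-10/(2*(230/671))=-671/46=-14.59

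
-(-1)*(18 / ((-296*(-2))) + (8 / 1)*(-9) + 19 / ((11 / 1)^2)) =-2572039 / 35816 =-71.81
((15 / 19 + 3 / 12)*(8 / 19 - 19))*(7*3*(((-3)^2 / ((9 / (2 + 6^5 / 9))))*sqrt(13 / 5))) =-253576491*sqrt(65) / 3610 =-566315.52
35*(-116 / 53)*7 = -28420 / 53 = -536.23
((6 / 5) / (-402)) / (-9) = 1 / 3015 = 0.00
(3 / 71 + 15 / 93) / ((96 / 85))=1190 / 6603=0.18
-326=-326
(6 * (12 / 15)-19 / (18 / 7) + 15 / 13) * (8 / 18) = -0.64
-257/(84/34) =-4369/42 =-104.02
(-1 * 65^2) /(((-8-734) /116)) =245050 /371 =660.51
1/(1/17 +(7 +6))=17/222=0.08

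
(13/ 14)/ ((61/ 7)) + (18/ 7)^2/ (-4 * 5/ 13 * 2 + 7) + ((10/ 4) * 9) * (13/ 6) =10272769/ 203252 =50.54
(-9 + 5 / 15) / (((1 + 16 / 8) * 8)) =-13 / 36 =-0.36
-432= -432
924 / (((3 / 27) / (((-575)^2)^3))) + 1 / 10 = 3005533332333984375001 / 10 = 300553333233398437500.10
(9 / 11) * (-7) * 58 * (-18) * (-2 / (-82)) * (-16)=-2333.37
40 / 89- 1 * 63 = -5567 / 89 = -62.55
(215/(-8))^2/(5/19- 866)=-878275/1052736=-0.83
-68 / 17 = -4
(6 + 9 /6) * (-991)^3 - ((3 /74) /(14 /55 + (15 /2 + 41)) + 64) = -2896821581551513 /396862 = -7299317096.50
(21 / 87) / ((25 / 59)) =413 / 725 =0.57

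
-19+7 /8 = -145 /8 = -18.12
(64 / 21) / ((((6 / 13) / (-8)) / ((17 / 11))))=-56576 / 693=-81.64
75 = 75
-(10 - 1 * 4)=-6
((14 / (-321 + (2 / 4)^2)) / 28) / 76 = -1 / 48754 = -0.00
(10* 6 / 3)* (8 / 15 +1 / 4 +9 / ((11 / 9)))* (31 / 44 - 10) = -2199193 / 1452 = -1514.60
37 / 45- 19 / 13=-374 / 585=-0.64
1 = 1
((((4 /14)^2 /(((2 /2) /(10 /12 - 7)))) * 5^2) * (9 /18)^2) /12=-925 /3528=-0.26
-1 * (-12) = 12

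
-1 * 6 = -6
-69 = -69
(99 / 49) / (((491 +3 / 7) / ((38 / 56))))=0.00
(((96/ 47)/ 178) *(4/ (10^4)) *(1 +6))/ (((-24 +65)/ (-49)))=-0.00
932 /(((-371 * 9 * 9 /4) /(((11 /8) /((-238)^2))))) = -2563 /851104422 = -0.00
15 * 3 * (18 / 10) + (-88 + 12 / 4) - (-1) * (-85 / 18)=-157 / 18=-8.72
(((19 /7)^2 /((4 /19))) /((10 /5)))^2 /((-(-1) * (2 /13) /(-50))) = -15289911325 /153664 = -99502.23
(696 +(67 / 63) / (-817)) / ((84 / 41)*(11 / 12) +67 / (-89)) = 618.53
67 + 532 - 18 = 581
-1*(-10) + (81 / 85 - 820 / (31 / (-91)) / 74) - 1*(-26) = 6774077 / 97495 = 69.48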